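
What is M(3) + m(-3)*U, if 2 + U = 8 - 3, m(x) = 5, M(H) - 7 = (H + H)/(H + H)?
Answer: 23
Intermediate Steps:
M(H) = 8 (M(H) = 7 + (H + H)/(H + H) = 7 + (2*H)/((2*H)) = 7 + (2*H)*(1/(2*H)) = 7 + 1 = 8)
U = 3 (U = -2 + (8 - 3) = -2 + 5 = 3)
M(3) + m(-3)*U = 8 + 5*3 = 8 + 15 = 23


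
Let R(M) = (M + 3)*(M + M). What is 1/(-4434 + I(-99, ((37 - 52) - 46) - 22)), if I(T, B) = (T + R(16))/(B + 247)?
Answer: -164/726667 ≈ -0.00022569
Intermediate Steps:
R(M) = 2*M*(3 + M) (R(M) = (3 + M)*(2*M) = 2*M*(3 + M))
I(T, B) = (608 + T)/(247 + B) (I(T, B) = (T + 2*16*(3 + 16))/(B + 247) = (T + 2*16*19)/(247 + B) = (T + 608)/(247 + B) = (608 + T)/(247 + B))
1/(-4434 + I(-99, ((37 - 52) - 46) - 22)) = 1/(-4434 + (608 - 99)/(247 + (((37 - 52) - 46) - 22))) = 1/(-4434 + 509/(247 + ((-15 - 46) - 22))) = 1/(-4434 + 509/(247 + (-61 - 22))) = 1/(-4434 + 509/(247 - 83)) = 1/(-4434 + 509/164) = 1/(-726667/164) = -164/726667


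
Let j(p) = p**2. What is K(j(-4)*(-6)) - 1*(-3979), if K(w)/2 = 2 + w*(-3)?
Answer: 4559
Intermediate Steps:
K(w) = 4 - 6*w (K(w) = 2*(2 + w*(-3)) = 2*(2 - 3*w) = 4 - 6*w)
K(j(-4)*(-6)) - 1*(-3979) = (4 - 6*(-4)**2*(-6)) - 1*(-3979) = (4 - 96*(-6)) + 3979 = (4 - 6*(-96)) + 3979 = (4 + 576) + 3979 = 580 + 3979 = 4559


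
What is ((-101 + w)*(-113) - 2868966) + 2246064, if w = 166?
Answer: -630247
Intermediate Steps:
((-101 + w)*(-113) - 2868966) + 2246064 = ((-101 + 166)*(-113) - 2868966) + 2246064 = (65*(-113) - 2868966) + 2246064 = (-7345 - 2868966) + 2246064 = -2876311 + 2246064 = -630247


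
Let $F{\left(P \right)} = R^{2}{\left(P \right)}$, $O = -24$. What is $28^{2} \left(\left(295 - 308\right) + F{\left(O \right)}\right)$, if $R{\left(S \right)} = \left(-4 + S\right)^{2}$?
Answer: $481880112$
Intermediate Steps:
$F{\left(P \right)} = \left(-4 + P\right)^{4}$ ($F{\left(P \right)} = \left(\left(-4 + P\right)^{2}\right)^{2} = \left(-4 + P\right)^{4}$)
$28^{2} \left(\left(295 - 308\right) + F{\left(O \right)}\right) = 28^{2} \left(\left(295 - 308\right) + \left(-4 - 24\right)^{4}\right) = 784 \left(\left(295 - 308\right) + \left(-28\right)^{4}\right) = 784 \left(-13 + 614656\right) = 784 \cdot 614643 = 481880112$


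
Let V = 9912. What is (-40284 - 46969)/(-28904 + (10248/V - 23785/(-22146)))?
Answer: 114005991342/37763616835 ≈ 3.0189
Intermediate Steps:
(-40284 - 46969)/(-28904 + (10248/V - 23785/(-22146))) = (-40284 - 46969)/(-28904 + (10248/9912 - 23785/(-22146))) = -87253/(-28904 + (10248*(1/9912) - 23785*(-1/22146))) = -87253/(-28904 + (61/59 + 23785/22146)) = -87253/(-28904 + 2754221/1306614) = -87253/(-37763616835/1306614) = -87253*(-1306614/37763616835) = 114005991342/37763616835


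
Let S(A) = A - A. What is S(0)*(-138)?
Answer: 0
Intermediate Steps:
S(A) = 0
S(0)*(-138) = 0*(-138) = 0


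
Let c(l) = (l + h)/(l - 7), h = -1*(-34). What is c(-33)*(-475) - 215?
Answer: -1625/8 ≈ -203.13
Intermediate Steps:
h = 34
c(l) = (34 + l)/(-7 + l) (c(l) = (l + 34)/(l - 7) = (34 + l)/(-7 + l))
c(-33)*(-475) - 215 = ((34 - 33)/(-7 - 33))*(-475) - 215 = (1/(-40))*(-475) - 215 = -1/40*1*(-475) - 215 = -1/40*(-475) - 215 = 95/8 - 215 = -1625/8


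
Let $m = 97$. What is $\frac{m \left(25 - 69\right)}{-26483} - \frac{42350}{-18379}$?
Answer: $\frac{1199996622}{486731057} \approx 2.4654$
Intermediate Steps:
$\frac{m \left(25 - 69\right)}{-26483} - \frac{42350}{-18379} = \frac{97 \left(25 - 69\right)}{-26483} - \frac{42350}{-18379} = 97 \left(-44\right) \left(- \frac{1}{26483}\right) - - \frac{42350}{18379} = \left(-4268\right) \left(- \frac{1}{26483}\right) + \frac{42350}{18379} = \frac{4268}{26483} + \frac{42350}{18379} = \frac{1199996622}{486731057}$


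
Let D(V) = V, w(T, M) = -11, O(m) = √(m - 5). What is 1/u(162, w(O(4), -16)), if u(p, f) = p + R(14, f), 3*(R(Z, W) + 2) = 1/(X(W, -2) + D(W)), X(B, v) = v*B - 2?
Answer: 27/4321 ≈ 0.0062486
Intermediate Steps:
O(m) = √(-5 + m)
X(B, v) = -2 + B*v (X(B, v) = B*v - 2 = -2 + B*v)
R(Z, W) = -2 + 1/(3*(-2 - W)) (R(Z, W) = -2 + 1/(3*((-2 + W*(-2)) + W)) = -2 + 1/(3*((-2 - 2*W) + W)) = -2 + 1/(3*(-2 - W)))
u(p, f) = p + (13 + 6*f)/(3*(-2 - f))
1/u(162, w(O(4), -16)) = 1/((-13/3 - 2*(-11) + 2*162 - 11*162)/(2 - 11)) = 1/((-13/3 + 22 + 324 - 1782)/(-9)) = 1/(-⅑*(-4321/3)) = 1/(4321/27) = 27/4321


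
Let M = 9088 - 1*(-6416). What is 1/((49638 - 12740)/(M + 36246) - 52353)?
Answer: -25875/1354615426 ≈ -1.9101e-5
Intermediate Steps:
M = 15504 (M = 9088 + 6416 = 15504)
1/((49638 - 12740)/(M + 36246) - 52353) = 1/((49638 - 12740)/(15504 + 36246) - 52353) = 1/(36898/51750 - 52353) = 1/(36898*(1/51750) - 52353) = 1/(18449/25875 - 52353) = 1/(-1354615426/25875) = -25875/1354615426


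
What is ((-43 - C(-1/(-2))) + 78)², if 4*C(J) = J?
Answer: 77841/64 ≈ 1216.3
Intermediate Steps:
C(J) = J/4
((-43 - C(-1/(-2))) + 78)² = ((-43 - (-1/(-2))/4) + 78)² = ((-43 - (-1*(-½))/4) + 78)² = ((-43 - 1/(4*2)) + 78)² = ((-43 - 1*⅛) + 78)² = ((-43 - ⅛) + 78)² = (-345/8 + 78)² = (279/8)² = 77841/64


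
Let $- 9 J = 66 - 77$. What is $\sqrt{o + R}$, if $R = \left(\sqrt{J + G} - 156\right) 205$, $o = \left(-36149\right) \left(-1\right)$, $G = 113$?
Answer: $\frac{\sqrt{37521 + 1230 \sqrt{257}}}{3} \approx 79.749$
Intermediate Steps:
$J = \frac{11}{9}$ ($J = - \frac{66 - 77}{9} = \left(- \frac{1}{9}\right) \left(-11\right) = \frac{11}{9} \approx 1.2222$)
$o = 36149$
$R = -31980 + \frac{410 \sqrt{257}}{3}$ ($R = \left(\sqrt{\frac{11}{9} + 113} - 156\right) 205 = \left(\sqrt{\frac{1028}{9}} - 156\right) 205 = \left(\frac{2 \sqrt{257}}{3} - 156\right) 205 = \left(-156 + \frac{2 \sqrt{257}}{3}\right) 205 = -31980 + \frac{410 \sqrt{257}}{3} \approx -29789.0$)
$\sqrt{o + R} = \sqrt{36149 - \left(31980 - \frac{410 \sqrt{257}}{3}\right)} = \sqrt{4169 + \frac{410 \sqrt{257}}{3}}$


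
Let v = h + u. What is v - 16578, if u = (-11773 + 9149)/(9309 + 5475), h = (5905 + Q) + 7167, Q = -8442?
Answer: -2760029/231 ≈ -11948.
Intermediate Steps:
h = 4630 (h = (5905 - 8442) + 7167 = -2537 + 7167 = 4630)
u = -41/231 (u = -2624/14784 = -2624*1/14784 = -41/231 ≈ -0.17749)
v = 1069489/231 (v = 4630 - 41/231 = 1069489/231 ≈ 4629.8)
v - 16578 = 1069489/231 - 16578 = -2760029/231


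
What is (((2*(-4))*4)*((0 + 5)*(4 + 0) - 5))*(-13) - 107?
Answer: 6133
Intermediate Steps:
(((2*(-4))*4)*((0 + 5)*(4 + 0) - 5))*(-13) - 107 = ((-8*4)*(5*4 - 5))*(-13) - 107 = -32*(20 - 5)*(-13) - 107 = -32*15*(-13) - 107 = -480*(-13) - 107 = 6240 - 107 = 6133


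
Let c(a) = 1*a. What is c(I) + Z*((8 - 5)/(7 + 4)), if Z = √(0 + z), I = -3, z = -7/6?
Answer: -3 + I*√42/22 ≈ -3.0 + 0.29458*I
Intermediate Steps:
z = -7/6 (z = -7*⅙ = -7/6 ≈ -1.1667)
c(a) = a
Z = I*√42/6 (Z = √(0 - 7/6) = √(-7/6) = I*√42/6 ≈ 1.0801*I)
c(I) + Z*((8 - 5)/(7 + 4)) = -3 + (I*√42/6)*((8 - 5)/(7 + 4)) = -3 + (I*√42/6)*(3/11) = -3 + I*√42/22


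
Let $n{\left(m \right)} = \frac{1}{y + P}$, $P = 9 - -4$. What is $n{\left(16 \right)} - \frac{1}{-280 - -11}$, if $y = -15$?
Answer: $- \frac{267}{538} \approx -0.49628$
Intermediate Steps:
$P = 13$ ($P = 9 + 4 = 13$)
$n{\left(m \right)} = - \frac{1}{2}$ ($n{\left(m \right)} = \frac{1}{-15 + 13} = \frac{1}{-2} = - \frac{1}{2}$)
$n{\left(16 \right)} - \frac{1}{-280 - -11} = - \frac{1}{2} - \frac{1}{-280 - -11} = - \frac{1}{2} - \frac{1}{-280 + \left(22 - 11\right)} = - \frac{1}{2} - \frac{1}{-280 + 11} = - \frac{1}{2} - \frac{1}{-269} = - \frac{1}{2} - - \frac{1}{269} = - \frac{1}{2} + \frac{1}{269} = - \frac{267}{538}$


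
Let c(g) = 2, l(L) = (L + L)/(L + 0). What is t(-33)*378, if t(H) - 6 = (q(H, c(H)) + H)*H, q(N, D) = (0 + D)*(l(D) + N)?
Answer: 1187298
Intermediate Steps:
l(L) = 2 (l(L) = (2*L)/L = 2)
q(N, D) = D*(2 + N) (q(N, D) = (0 + D)*(2 + N) = D*(2 + N))
t(H) = 6 + H*(4 + 3*H) (t(H) = 6 + (2*(2 + H) + H)*H = 6 + ((4 + 2*H) + H)*H = 6 + (4 + 3*H)*H = 6 + H*(4 + 3*H))
t(-33)*378 = (6 + 3*(-33)² + 4*(-33))*378 = (6 + 3*1089 - 132)*378 = (6 + 3267 - 132)*378 = 3141*378 = 1187298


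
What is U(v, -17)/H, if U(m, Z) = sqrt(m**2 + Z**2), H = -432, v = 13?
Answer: -sqrt(458)/432 ≈ -0.049539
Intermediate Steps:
U(m, Z) = sqrt(Z**2 + m**2)
U(v, -17)/H = sqrt((-17)**2 + 13**2)/(-432) = sqrt(289 + 169)*(-1/432) = sqrt(458)*(-1/432) = -sqrt(458)/432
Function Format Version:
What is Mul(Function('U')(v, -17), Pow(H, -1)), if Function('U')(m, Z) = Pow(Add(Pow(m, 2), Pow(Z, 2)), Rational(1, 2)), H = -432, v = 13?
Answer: Mul(Rational(-1, 432), Pow(458, Rational(1, 2))) ≈ -0.049539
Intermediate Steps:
Function('U')(m, Z) = Pow(Add(Pow(Z, 2), Pow(m, 2)), Rational(1, 2))
Mul(Function('U')(v, -17), Pow(H, -1)) = Mul(Pow(Add(Pow(-17, 2), Pow(13, 2)), Rational(1, 2)), Pow(-432, -1)) = Mul(Pow(Add(289, 169), Rational(1, 2)), Rational(-1, 432)) = Mul(Pow(458, Rational(1, 2)), Rational(-1, 432)) = Mul(Rational(-1, 432), Pow(458, Rational(1, 2)))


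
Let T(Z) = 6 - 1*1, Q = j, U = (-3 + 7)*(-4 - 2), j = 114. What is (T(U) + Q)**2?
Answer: 14161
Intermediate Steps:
U = -24 (U = 4*(-6) = -24)
Q = 114
T(Z) = 5 (T(Z) = 6 - 1 = 5)
(T(U) + Q)**2 = (5 + 114)**2 = 119**2 = 14161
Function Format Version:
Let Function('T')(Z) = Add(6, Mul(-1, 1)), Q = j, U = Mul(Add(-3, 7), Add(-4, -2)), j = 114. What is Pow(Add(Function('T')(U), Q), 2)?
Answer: 14161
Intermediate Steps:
U = -24 (U = Mul(4, -6) = -24)
Q = 114
Function('T')(Z) = 5 (Function('T')(Z) = Add(6, -1) = 5)
Pow(Add(Function('T')(U), Q), 2) = Pow(Add(5, 114), 2) = Pow(119, 2) = 14161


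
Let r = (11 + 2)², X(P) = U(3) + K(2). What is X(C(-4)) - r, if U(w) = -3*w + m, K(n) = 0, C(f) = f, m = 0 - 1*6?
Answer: -184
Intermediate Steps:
m = -6 (m = 0 - 6 = -6)
U(w) = -6 - 3*w (U(w) = -3*w - 6 = -6 - 3*w)
X(P) = -15 (X(P) = (-6 - 3*3) + 0 = (-6 - 9) + 0 = -15 + 0 = -15)
r = 169 (r = 13² = 169)
X(C(-4)) - r = -15 - 1*169 = -15 - 169 = -184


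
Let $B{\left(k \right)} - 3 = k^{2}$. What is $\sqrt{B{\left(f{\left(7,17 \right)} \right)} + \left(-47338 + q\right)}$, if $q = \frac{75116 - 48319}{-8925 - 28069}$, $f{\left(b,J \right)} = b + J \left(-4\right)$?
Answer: $\frac{i \sqrt{59689194282322}}{36994} \approx 208.84 i$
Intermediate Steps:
$f{\left(b,J \right)} = b - 4 J$
$B{\left(k \right)} = 3 + k^{2}$
$q = - \frac{26797}{36994}$ ($q = \frac{26797}{-36994} = 26797 \left(- \frac{1}{36994}\right) = - \frac{26797}{36994} \approx -0.72436$)
$\sqrt{B{\left(f{\left(7,17 \right)} \right)} + \left(-47338 + q\right)} = \sqrt{\left(3 + \left(7 - 68\right)^{2}\right) - \frac{1751248769}{36994}} = \sqrt{\left(3 + \left(-61\right)^{2}\right) - \frac{1751248769}{36994}} = \sqrt{\left(3 + 3721\right) - \frac{1751248769}{36994}} = \sqrt{3724 - \frac{1751248769}{36994}} = \sqrt{- \frac{1613483113}{36994}} = \frac{i \sqrt{59689194282322}}{36994}$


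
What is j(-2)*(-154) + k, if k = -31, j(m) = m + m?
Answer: 585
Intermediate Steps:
j(m) = 2*m
j(-2)*(-154) + k = (2*(-2))*(-154) - 31 = -4*(-154) - 31 = 616 - 31 = 585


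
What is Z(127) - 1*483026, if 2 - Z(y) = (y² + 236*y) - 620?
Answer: -528505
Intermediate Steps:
Z(y) = 622 - y² - 236*y (Z(y) = 2 - ((y² + 236*y) - 620) = 2 - (-620 + y² + 236*y) = 2 + (620 - y² - 236*y) = 622 - y² - 236*y)
Z(127) - 1*483026 = (622 - 1*127² - 236*127) - 1*483026 = (622 - 1*16129 - 29972) - 483026 = (622 - 16129 - 29972) - 483026 = -45479 - 483026 = -528505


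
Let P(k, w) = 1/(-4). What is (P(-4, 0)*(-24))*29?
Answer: 174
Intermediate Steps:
P(k, w) = -1/4
(P(-4, 0)*(-24))*29 = -1/4*(-24)*29 = 6*29 = 174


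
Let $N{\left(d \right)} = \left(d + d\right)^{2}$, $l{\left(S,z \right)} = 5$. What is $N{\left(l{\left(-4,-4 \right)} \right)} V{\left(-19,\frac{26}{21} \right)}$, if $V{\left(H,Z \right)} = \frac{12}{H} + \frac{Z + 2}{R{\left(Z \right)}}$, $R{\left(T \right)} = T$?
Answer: $\frac{49000}{247} \approx 198.38$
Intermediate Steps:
$N{\left(d \right)} = 4 d^{2}$ ($N{\left(d \right)} = \left(2 d\right)^{2} = 4 d^{2}$)
$V{\left(H,Z \right)} = \frac{12}{H} + \frac{2 + Z}{Z}$ ($V{\left(H,Z \right)} = \frac{12}{H} + \frac{Z + 2}{Z} = \frac{12}{H} + \frac{2 + Z}{Z}$)
$N{\left(l{\left(-4,-4 \right)} \right)} V{\left(-19,\frac{26}{21} \right)} = 4 \cdot 5^{2} \left(1 + \frac{2}{26 \cdot \frac{1}{21}} + \frac{12}{-19}\right) = 4 \cdot 25 \left(1 + \frac{2}{26 \cdot \frac{1}{21}} + 12 \left(- \frac{1}{19}\right)\right) = 100 \left(1 + \frac{2}{\frac{26}{21}} - \frac{12}{19}\right) = 100 \left(1 + 2 \cdot \frac{21}{26} - \frac{12}{19}\right) = 100 \left(1 + \frac{21}{13} - \frac{12}{19}\right) = 100 \cdot \frac{490}{247} = \frac{49000}{247}$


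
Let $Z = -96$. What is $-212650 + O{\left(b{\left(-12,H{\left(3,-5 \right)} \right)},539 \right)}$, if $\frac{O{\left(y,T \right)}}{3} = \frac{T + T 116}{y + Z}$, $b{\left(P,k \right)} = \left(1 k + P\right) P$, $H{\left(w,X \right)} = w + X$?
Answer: $- \frac{1680179}{8} \approx -2.1002 \cdot 10^{5}$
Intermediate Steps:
$H{\left(w,X \right)} = X + w$
$b{\left(P,k \right)} = P \left(P + k\right)$ ($b{\left(P,k \right)} = \left(k + P\right) P = \left(P + k\right) P = P \left(P + k\right)$)
$O{\left(y,T \right)} = \frac{351 T}{-96 + y}$ ($O{\left(y,T \right)} = 3 \frac{T + T 116}{y - 96} = 3 \frac{T + 116 T}{-96 + y} = 3 \frac{117 T}{-96 + y} = \frac{351 T}{-96 + y}$)
$-212650 + O{\left(b{\left(-12,H{\left(3,-5 \right)} \right)},539 \right)} = -212650 + 351 \cdot 539 \frac{1}{-96 - 12 \left(-12 + \left(-5 + 3\right)\right)} = -212650 + 351 \cdot 539 \frac{1}{-96 - 12 \left(-12 - 2\right)} = -212650 + 351 \cdot 539 \frac{1}{-96 - -168} = -212650 + 351 \cdot 539 \frac{1}{-96 + 168} = -212650 + 351 \cdot 539 \cdot \frac{1}{72} = -212650 + \frac{21021}{8} = - \frac{1680179}{8}$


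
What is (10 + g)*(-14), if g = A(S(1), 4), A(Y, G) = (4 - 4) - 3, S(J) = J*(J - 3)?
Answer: -98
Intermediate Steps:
S(J) = J*(-3 + J)
A(Y, G) = -3 (A(Y, G) = 0 - 3 = -3)
g = -3
(10 + g)*(-14) = (10 - 3)*(-14) = 7*(-14) = -98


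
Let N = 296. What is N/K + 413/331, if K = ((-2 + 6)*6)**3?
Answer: 725911/571968 ≈ 1.2691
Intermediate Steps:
K = 13824 (K = (4*6)**3 = 24**3 = 13824)
N/K + 413/331 = 296/13824 + 413/331 = 296*(1/13824) + 413*(1/331) = 37/1728 + 413/331 = 725911/571968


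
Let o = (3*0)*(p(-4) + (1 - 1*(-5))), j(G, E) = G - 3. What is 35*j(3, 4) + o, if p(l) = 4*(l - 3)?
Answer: 0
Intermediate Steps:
j(G, E) = -3 + G
p(l) = -12 + 4*l (p(l) = 4*(-3 + l) = -12 + 4*l)
o = 0 (o = (3*0)*((-12 + 4*(-4)) + (1 - 1*(-5))) = 0*((-12 - 16) + (1 + 5)) = 0*(-28 + 6) = 0*(-22) = 0)
35*j(3, 4) + o = 35*(-3 + 3) + 0 = 35*0 + 0 = 0 + 0 = 0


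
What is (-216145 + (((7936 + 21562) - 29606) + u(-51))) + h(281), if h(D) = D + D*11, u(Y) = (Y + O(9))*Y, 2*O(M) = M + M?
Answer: -210739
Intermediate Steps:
O(M) = M (O(M) = (M + M)/2 = (2*M)/2 = M)
u(Y) = Y*(9 + Y) (u(Y) = (Y + 9)*Y = (9 + Y)*Y = Y*(9 + Y))
h(D) = 12*D (h(D) = D + 11*D = 12*D)
(-216145 + (((7936 + 21562) - 29606) + u(-51))) + h(281) = (-216145 + (((7936 + 21562) - 29606) - 51*(9 - 51))) + 12*281 = (-216145 + ((29498 - 29606) - 51*(-42))) + 3372 = (-216145 + (-108 + 2142)) + 3372 = (-216145 + 2034) + 3372 = -214111 + 3372 = -210739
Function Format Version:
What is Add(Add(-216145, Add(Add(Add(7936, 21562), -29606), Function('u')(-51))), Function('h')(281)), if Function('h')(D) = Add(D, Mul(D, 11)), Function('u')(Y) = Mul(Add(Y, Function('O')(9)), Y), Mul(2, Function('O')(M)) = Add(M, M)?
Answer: -210739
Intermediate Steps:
Function('O')(M) = M (Function('O')(M) = Mul(Rational(1, 2), Add(M, M)) = Mul(Rational(1, 2), Mul(2, M)) = M)
Function('u')(Y) = Mul(Y, Add(9, Y)) (Function('u')(Y) = Mul(Add(Y, 9), Y) = Mul(Add(9, Y), Y) = Mul(Y, Add(9, Y)))
Function('h')(D) = Mul(12, D) (Function('h')(D) = Add(D, Mul(11, D)) = Mul(12, D))
Add(Add(-216145, Add(Add(Add(7936, 21562), -29606), Function('u')(-51))), Function('h')(281)) = Add(Add(-216145, Add(Add(Add(7936, 21562), -29606), Mul(-51, Add(9, -51)))), Mul(12, 281)) = Add(Add(-216145, Add(Add(29498, -29606), Mul(-51, -42))), 3372) = Add(Add(-216145, Add(-108, 2142)), 3372) = Add(Add(-216145, 2034), 3372) = Add(-214111, 3372) = -210739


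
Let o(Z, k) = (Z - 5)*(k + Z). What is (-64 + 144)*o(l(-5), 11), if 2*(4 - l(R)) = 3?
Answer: -2700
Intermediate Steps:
l(R) = 5/2 (l(R) = 4 - 1/2*3 = 4 - 3/2 = 5/2)
o(Z, k) = (-5 + Z)*(Z + k)
(-64 + 144)*o(l(-5), 11) = (-64 + 144)*((5/2)**2 - 5*5/2 - 5*11 + (5/2)*11) = 80*(25/4 - 25/2 - 55 + 55/2) = 80*(-135/4) = -2700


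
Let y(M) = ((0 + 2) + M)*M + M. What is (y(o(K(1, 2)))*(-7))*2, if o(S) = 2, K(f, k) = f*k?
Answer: -140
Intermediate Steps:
y(M) = M + M*(2 + M) (y(M) = (2 + M)*M + M = M*(2 + M) + M = M + M*(2 + M))
(y(o(K(1, 2)))*(-7))*2 = ((2*(3 + 2))*(-7))*2 = ((2*5)*(-7))*2 = (10*(-7))*2 = -70*2 = -140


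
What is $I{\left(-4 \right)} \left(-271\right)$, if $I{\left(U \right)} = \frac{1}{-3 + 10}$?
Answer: $- \frac{271}{7} \approx -38.714$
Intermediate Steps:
$I{\left(U \right)} = \frac{1}{7}$
$I{\left(-4 \right)} \left(-271\right) = \frac{1}{7} \left(-271\right) = - \frac{271}{7}$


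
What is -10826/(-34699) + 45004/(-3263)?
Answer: -1526268558/113222837 ≈ -13.480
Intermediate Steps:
-10826/(-34699) + 45004/(-3263) = -10826*(-1/34699) + 45004*(-1/3263) = 10826/34699 - 45004/3263 = -1526268558/113222837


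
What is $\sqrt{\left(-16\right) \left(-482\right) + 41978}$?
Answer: $\sqrt{49690} \approx 222.91$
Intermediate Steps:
$\sqrt{\left(-16\right) \left(-482\right) + 41978} = \sqrt{7712 + 41978} = \sqrt{49690}$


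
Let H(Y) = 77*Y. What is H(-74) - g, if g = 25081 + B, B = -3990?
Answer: -26789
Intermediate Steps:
g = 21091 (g = 25081 - 3990 = 21091)
H(-74) - g = 77*(-74) - 1*21091 = -5698 - 21091 = -26789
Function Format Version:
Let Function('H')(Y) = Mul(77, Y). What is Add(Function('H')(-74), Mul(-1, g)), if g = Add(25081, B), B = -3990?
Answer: -26789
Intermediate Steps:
g = 21091 (g = Add(25081, -3990) = 21091)
Add(Function('H')(-74), Mul(-1, g)) = Add(Mul(77, -74), Mul(-1, 21091)) = Add(-5698, -21091) = -26789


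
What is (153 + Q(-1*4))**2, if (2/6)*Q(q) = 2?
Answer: 25281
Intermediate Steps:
Q(q) = 6 (Q(q) = 3*2 = 6)
(153 + Q(-1*4))**2 = (153 + 6)**2 = 159**2 = 25281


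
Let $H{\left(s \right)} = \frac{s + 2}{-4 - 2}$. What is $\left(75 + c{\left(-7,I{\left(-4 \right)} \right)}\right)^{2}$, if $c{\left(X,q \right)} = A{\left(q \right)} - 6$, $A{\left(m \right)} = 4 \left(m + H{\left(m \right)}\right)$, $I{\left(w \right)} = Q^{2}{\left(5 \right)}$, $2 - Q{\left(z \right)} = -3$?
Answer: $22801$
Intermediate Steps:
$Q{\left(z \right)} = 5$ ($Q{\left(z \right)} = 2 - -3 = 2 + 3 = 5$)
$H{\left(s \right)} = - \frac{1}{3} - \frac{s}{6}$ ($H{\left(s \right)} = \frac{2 + s}{-6} = \left(2 + s\right) \left(- \frac{1}{6}\right) = - \frac{1}{3} - \frac{s}{6}$)
$I{\left(w \right)} = 25$ ($I{\left(w \right)} = 5^{2} = 25$)
$A{\left(m \right)} = - \frac{4}{3} + \frac{10 m}{3}$ ($A{\left(m \right)} = 4 \left(m - \left(\frac{1}{3} + \frac{m}{6}\right)\right) = 4 \left(- \frac{1}{3} + \frac{5 m}{6}\right) = - \frac{4}{3} + \frac{10 m}{3}$)
$c{\left(X,q \right)} = - \frac{22}{3} + \frac{10 q}{3}$ ($c{\left(X,q \right)} = \left(- \frac{4}{3} + \frac{10 q}{3}\right) - 6 = - \frac{22}{3} + \frac{10 q}{3}$)
$\left(75 + c{\left(-7,I{\left(-4 \right)} \right)}\right)^{2} = \left(75 + \left(- \frac{22}{3} + \frac{10}{3} \cdot 25\right)\right)^{2} = \left(75 + \left(- \frac{22}{3} + \frac{250}{3}\right)\right)^{2} = \left(75 + 76\right)^{2} = 151^{2} = 22801$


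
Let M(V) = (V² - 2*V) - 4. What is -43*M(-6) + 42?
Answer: -1850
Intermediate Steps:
M(V) = -4 + V² - 2*V
-43*M(-6) + 42 = -43*(-4 + (-6)² - 2*(-6)) + 42 = -43*(-4 + 36 + 12) + 42 = -43*44 + 42 = -1892 + 42 = -1850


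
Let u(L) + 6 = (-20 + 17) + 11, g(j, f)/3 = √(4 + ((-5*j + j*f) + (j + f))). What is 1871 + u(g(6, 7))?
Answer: 1873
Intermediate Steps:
g(j, f) = 3*√(4 + f - 4*j + f*j) (g(j, f) = 3*√(4 + ((-5*j + j*f) + (j + f))) = 3*√(4 + ((-5*j + f*j) + (f + j))) = 3*√(4 + (f - 4*j + f*j)) = 3*√(4 + f - 4*j + f*j))
u(L) = 2 (u(L) = -6 + ((-20 + 17) + 11) = -6 + (-3 + 11) = -6 + 8 = 2)
1871 + u(g(6, 7)) = 1871 + 2 = 1873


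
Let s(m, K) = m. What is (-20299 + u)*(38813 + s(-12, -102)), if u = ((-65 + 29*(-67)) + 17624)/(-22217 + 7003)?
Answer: -5991739701101/7607 ≈ -7.8766e+8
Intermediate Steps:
u = -7808/7607 (u = ((-65 - 1943) + 17624)/(-15214) = (-2008 + 17624)*(-1/15214) = 15616*(-1/15214) = -7808/7607 ≈ -1.0264)
(-20299 + u)*(38813 + s(-12, -102)) = (-20299 - 7808/7607)*(38813 - 12) = -154422301/7607*38801 = -5991739701101/7607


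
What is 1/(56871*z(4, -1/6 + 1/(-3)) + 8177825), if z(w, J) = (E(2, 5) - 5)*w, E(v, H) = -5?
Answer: 1/5902985 ≈ 1.6941e-7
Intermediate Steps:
z(w, J) = -10*w (z(w, J) = (-5 - 5)*w = -10*w)
1/(56871*z(4, -1/6 + 1/(-3)) + 8177825) = 1/(56871*(-10*4) + 8177825) = 1/(56871*(-40) + 8177825) = 1/(-2274840 + 8177825) = 1/5902985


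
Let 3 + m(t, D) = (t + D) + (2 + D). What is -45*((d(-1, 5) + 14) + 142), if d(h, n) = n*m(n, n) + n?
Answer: -10395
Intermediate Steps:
m(t, D) = -1 + t + 2*D (m(t, D) = -3 + ((t + D) + (2 + D)) = -3 + ((D + t) + (2 + D)) = -3 + (2 + t + 2*D) = -1 + t + 2*D)
d(h, n) = n + n*(-1 + 3*n) (d(h, n) = n*(-1 + n + 2*n) + n = n*(-1 + 3*n) + n = n + n*(-1 + 3*n))
-45*((d(-1, 5) + 14) + 142) = -45*((3*5² + 14) + 142) = -45*((3*25 + 14) + 142) = -45*((75 + 14) + 142) = -45*(89 + 142) = -45*231 = -10395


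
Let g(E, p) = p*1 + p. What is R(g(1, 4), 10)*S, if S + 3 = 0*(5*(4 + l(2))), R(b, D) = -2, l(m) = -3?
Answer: 6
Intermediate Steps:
g(E, p) = 2*p (g(E, p) = p + p = 2*p)
S = -3 (S = -3 + 0*(5*(4 - 3)) = -3 + 0*(5*1) = -3 + 0*5 = -3 + 0 = -3)
R(g(1, 4), 10)*S = -2*(-3) = 6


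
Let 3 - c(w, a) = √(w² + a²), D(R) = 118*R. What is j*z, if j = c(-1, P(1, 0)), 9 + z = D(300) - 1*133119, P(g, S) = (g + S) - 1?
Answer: -195456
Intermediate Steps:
P(g, S) = -1 + S + g (P(g, S) = (S + g) - 1 = -1 + S + g)
c(w, a) = 3 - √(a² + w²) (c(w, a) = 3 - √(w² + a²) = 3 - √(a² + w²))
z = -97728 (z = -9 + (118*300 - 1*133119) = -9 + (35400 - 133119) = -9 - 97719 = -97728)
j = 2 (j = 3 - √((-1 + 0 + 1)² + (-1)²) = 3 - √(0² + 1) = 3 - √(0 + 1) = 3 - √1 = 3 - 1*1 = 3 - 1 = 2)
j*z = 2*(-97728) = -195456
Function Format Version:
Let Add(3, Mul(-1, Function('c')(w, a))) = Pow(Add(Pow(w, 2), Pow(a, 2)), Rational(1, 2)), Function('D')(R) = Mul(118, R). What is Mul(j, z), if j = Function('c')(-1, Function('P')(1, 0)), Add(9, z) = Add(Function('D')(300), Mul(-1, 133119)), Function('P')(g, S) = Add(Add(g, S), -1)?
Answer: -195456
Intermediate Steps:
Function('P')(g, S) = Add(-1, S, g) (Function('P')(g, S) = Add(Add(S, g), -1) = Add(-1, S, g))
Function('c')(w, a) = Add(3, Mul(-1, Pow(Add(Pow(a, 2), Pow(w, 2)), Rational(1, 2)))) (Function('c')(w, a) = Add(3, Mul(-1, Pow(Add(Pow(w, 2), Pow(a, 2)), Rational(1, 2)))) = Add(3, Mul(-1, Pow(Add(Pow(a, 2), Pow(w, 2)), Rational(1, 2)))))
z = -97728 (z = Add(-9, Add(Mul(118, 300), Mul(-1, 133119))) = Add(-9, Add(35400, -133119)) = Add(-9, -97719) = -97728)
j = 2 (j = Add(3, Mul(-1, Pow(Add(Pow(Add(-1, 0, 1), 2), Pow(-1, 2)), Rational(1, 2)))) = Add(3, Mul(-1, Pow(Add(Pow(0, 2), 1), Rational(1, 2)))) = Add(3, Mul(-1, Pow(Add(0, 1), Rational(1, 2)))) = Add(3, Mul(-1, Pow(1, Rational(1, 2)))) = Add(3, Mul(-1, 1)) = Add(3, -1) = 2)
Mul(j, z) = Mul(2, -97728) = -195456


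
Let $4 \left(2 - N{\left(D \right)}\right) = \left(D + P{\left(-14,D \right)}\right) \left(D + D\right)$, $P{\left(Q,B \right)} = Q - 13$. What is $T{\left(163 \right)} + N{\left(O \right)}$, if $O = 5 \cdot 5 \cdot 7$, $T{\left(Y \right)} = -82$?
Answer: $-13030$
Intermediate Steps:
$P{\left(Q,B \right)} = -13 + Q$
$O = 175$ ($O = 25 \cdot 7 = 175$)
$N{\left(D \right)} = 2 - \frac{D \left(-27 + D\right)}{2}$ ($N{\left(D \right)} = 2 - \frac{\left(D - 27\right) \left(D + D\right)}{4} = 2 - \frac{\left(D - 27\right) 2 D}{4} = 2 - \frac{\left(-27 + D\right) 2 D}{4} = 2 - \frac{2 D \left(-27 + D\right)}{4} = 2 - \frac{D \left(-27 + D\right)}{2}$)
$T{\left(163 \right)} + N{\left(O \right)} = -82 + \left(2 - \frac{175^{2}}{2} + \frac{27}{2} \cdot 175\right) = -82 + \left(2 - \frac{30625}{2} + \frac{4725}{2}\right) = -82 - 12948 = -13030$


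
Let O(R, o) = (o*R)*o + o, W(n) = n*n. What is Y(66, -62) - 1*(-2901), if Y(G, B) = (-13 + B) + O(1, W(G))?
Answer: 18981918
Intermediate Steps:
W(n) = n**2
O(R, o) = o + R*o**2 (O(R, o) = (R*o)*o + o = R*o**2 + o = o + R*o**2)
Y(G, B) = -13 + B + G**2*(1 + G**2) (Y(G, B) = (-13 + B) + G**2*(1 + 1*G**2) = (-13 + B) + G**2*(1 + G**2) = -13 + B + G**2*(1 + G**2))
Y(66, -62) - 1*(-2901) = (-13 - 62 + 66**2 + 66**4) - 1*(-2901) = (-13 - 62 + 4356 + 18974736) + 2901 = 18979017 + 2901 = 18981918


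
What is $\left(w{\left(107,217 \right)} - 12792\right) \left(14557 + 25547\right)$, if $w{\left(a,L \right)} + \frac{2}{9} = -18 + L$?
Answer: $-505038584$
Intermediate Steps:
$w{\left(a,L \right)} = - \frac{164}{9} + L$ ($w{\left(a,L \right)} = - \frac{2}{9} + \left(-18 + L\right) = - \frac{164}{9} + L$)
$\left(w{\left(107,217 \right)} - 12792\right) \left(14557 + 25547\right) = \left(\left(- \frac{164}{9} + 217\right) - 12792\right) \left(14557 + 25547\right) = \left(\frac{1789}{9} - 12792\right) 40104 = \left(- \frac{113339}{9}\right) 40104 = -505038584$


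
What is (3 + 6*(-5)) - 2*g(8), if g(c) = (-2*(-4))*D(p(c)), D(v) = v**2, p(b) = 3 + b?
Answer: -1963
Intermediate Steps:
g(c) = 8*(3 + c)**2 (g(c) = (-2*(-4))*(3 + c)**2 = 8*(3 + c)**2)
(3 + 6*(-5)) - 2*g(8) = (3 + 6*(-5)) - 16*(3 + 8)**2 = (3 - 30) - 16*11**2 = -27 - 16*121 = -27 - 2*968 = -27 - 1936 = -1963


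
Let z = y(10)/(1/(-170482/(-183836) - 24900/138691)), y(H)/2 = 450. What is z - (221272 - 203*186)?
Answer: -1165446496057916/6374099669 ≈ -1.8284e+5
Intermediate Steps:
y(H) = 900 (y(H) = 2*450 = 900)
z = 4290030598950/6374099669 (z = 900/(1/(-170482/(-183836) - 24900/138691)) = 900/(1/(-170482*(-1/183836) - 24900*1/138691)) = 900/(1/(85241/91918 - 24900/138691)) = 900/(1/(9533401331/12748199338)) = 900/(12748199338/9533401331) = 900*(9533401331/12748199338) = 4290030598950/6374099669 ≈ 673.04)
z - (221272 - 203*186) = 4290030598950/6374099669 - (221272 - 203*186) = 4290030598950/6374099669 - (221272 - 1*37758) = 4290030598950/6374099669 - (221272 - 37758) = 4290030598950/6374099669 - 1*183514 = 4290030598950/6374099669 - 183514 = -1165446496057916/6374099669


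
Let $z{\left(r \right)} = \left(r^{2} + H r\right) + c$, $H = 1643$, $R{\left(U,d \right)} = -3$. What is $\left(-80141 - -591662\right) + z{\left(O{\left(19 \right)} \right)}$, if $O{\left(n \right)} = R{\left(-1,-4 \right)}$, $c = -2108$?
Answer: $504493$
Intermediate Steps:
$O{\left(n \right)} = -3$
$z{\left(r \right)} = -2108 + r^{2} + 1643 r$ ($z{\left(r \right)} = \left(r^{2} + 1643 r\right) - 2108 = -2108 + r^{2} + 1643 r$)
$\left(-80141 - -591662\right) + z{\left(O{\left(19 \right)} \right)} = \left(-80141 - -591662\right) + \left(-2108 + \left(-3\right)^{2} + 1643 \left(-3\right)\right) = \left(-80141 + 591662\right) - 7028 = 511521 - 7028 = 504493$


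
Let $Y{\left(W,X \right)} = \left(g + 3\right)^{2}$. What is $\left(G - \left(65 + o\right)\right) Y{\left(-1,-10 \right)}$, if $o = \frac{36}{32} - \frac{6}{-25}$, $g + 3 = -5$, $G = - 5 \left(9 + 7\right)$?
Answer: $- \frac{29273}{8} \approx -3659.1$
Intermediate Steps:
$G = -80$ ($G = \left(-5\right) 16 = -80$)
$g = -8$ ($g = -3 - 5 = -8$)
$Y{\left(W,X \right)} = 25$ ($Y{\left(W,X \right)} = \left(-8 + 3\right)^{2} = \left(-5\right)^{2} = 25$)
$o = \frac{273}{200}$ ($o = 36 \cdot \frac{1}{32} - - \frac{6}{25} = \frac{9}{8} + \frac{6}{25} = \frac{273}{200} \approx 1.365$)
$\left(G - \left(65 + o\right)\right) Y{\left(-1,-10 \right)} = \left(-80 - \frac{13273}{200}\right) 25 = \left(- \frac{29273}{200}\right) 25 = - \frac{29273}{8}$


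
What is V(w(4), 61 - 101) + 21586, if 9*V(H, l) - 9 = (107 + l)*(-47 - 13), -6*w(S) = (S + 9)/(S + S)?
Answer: 63421/3 ≈ 21140.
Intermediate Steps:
w(S) = -(9 + S)/(12*S) (w(S) = -(S + 9)/(6*(S + S)) = -(9 + S)/(6*(2*S)) = -(9 + S)*1/(2*S)/6 = -(9 + S)/(12*S))
V(H, l) = -2137/3 - 20*l/3 (V(H, l) = 1 + ((107 + l)*(-47 - 13))/9 = 1 + ((107 + l)*(-60))/9 = 1 + (-6420 - 60*l)/9 = 1 + (-2140/3 - 20*l/3) = -2137/3 - 20*l/3)
V(w(4), 61 - 101) + 21586 = (-2137/3 - 20*(61 - 101)/3) + 21586 = (-2137/3 - 20/3*(-40)) + 21586 = (-2137/3 + 800/3) + 21586 = -1337/3 + 21586 = 63421/3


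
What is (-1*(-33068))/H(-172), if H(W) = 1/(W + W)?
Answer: -11375392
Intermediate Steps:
H(W) = 1/(2*W)
(-1*(-33068))/H(-172) = (-1*(-33068))/(((½)/(-172))) = 33068/(((½)*(-1/172))) = 33068/(-1/344) = 33068*(-344) = -11375392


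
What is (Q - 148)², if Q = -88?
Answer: 55696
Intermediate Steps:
(Q - 148)² = (-88 - 148)² = (-236)² = 55696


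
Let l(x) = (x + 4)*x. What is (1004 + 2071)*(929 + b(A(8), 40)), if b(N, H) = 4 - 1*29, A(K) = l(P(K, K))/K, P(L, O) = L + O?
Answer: 2779800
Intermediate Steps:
l(x) = x*(4 + x) (l(x) = (4 + x)*x = x*(4 + x))
A(K) = 8 + 4*K (A(K) = ((K + K)*(4 + (K + K)))/K = ((2*K)*(4 + 2*K))/K = (2*K*(4 + 2*K))/K = 8 + 4*K)
b(N, H) = -25 (b(N, H) = 4 - 29 = -25)
(1004 + 2071)*(929 + b(A(8), 40)) = (1004 + 2071)*(929 - 25) = 3075*904 = 2779800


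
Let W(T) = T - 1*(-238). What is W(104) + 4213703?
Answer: 4214045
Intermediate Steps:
W(T) = 238 + T (W(T) = T + 238 = 238 + T)
W(104) + 4213703 = (238 + 104) + 4213703 = 342 + 4213703 = 4214045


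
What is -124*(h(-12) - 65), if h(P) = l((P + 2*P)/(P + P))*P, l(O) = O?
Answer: 10292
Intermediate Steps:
h(P) = 3*P/2 (h(P) = ((P + 2*P)/(P + P))*P = ((3*P)/((2*P)))*P = ((3*P)*(1/(2*P)))*P = 3*P/2)
-124*(h(-12) - 65) = -124*((3/2)*(-12) - 65) = -124*(-18 - 65) = -124*(-83) = 10292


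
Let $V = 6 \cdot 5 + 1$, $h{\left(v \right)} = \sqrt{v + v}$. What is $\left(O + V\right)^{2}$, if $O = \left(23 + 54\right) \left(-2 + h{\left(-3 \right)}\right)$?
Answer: $\left(123 - 77 i \sqrt{6}\right)^{2} \approx -20445.0 - 46398.0 i$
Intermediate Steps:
$h{\left(v \right)} = \sqrt{2} \sqrt{v}$ ($h{\left(v \right)} = \sqrt{2 v} = \sqrt{2} \sqrt{v}$)
$V = 31$ ($V = 30 + 1 = 31$)
$O = -154 + 77 i \sqrt{6}$ ($O = \left(23 + 54\right) \left(-2 + \sqrt{2} \sqrt{-3}\right) = 77 \left(-2 + \sqrt{2} i \sqrt{3}\right) = 77 \left(-2 + i \sqrt{6}\right) = -154 + 77 i \sqrt{6} \approx -154.0 + 188.61 i$)
$\left(O + V\right)^{2} = \left(\left(-154 + 77 i \sqrt{6}\right) + 31\right)^{2} = \left(-123 + 77 i \sqrt{6}\right)^{2}$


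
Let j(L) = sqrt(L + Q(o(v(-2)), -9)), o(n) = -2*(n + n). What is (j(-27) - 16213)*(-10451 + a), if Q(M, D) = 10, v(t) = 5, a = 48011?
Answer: -608960280 + 37560*I*sqrt(17) ≈ -6.0896e+8 + 1.5486e+5*I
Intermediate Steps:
o(n) = -4*n
j(L) = sqrt(10 + L) (j(L) = sqrt(L + 10) = sqrt(10 + L))
(j(-27) - 16213)*(-10451 + a) = (sqrt(10 - 27) - 16213)*(-10451 + 48011) = (sqrt(-17) - 16213)*37560 = (I*sqrt(17) - 16213)*37560 = (-16213 + I*sqrt(17))*37560 = -608960280 + 37560*I*sqrt(17)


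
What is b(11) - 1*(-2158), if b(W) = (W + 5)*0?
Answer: 2158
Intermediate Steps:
b(W) = 0 (b(W) = (5 + W)*0 = 0)
b(11) - 1*(-2158) = 0 - 1*(-2158) = 0 + 2158 = 2158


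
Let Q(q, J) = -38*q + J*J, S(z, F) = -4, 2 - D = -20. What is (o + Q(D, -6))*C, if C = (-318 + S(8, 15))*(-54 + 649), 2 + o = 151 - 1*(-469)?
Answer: 34869380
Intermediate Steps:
D = 22 (D = 2 - 1*(-20) = 2 + 20 = 22)
o = 618 (o = -2 + (151 - 1*(-469)) = -2 + (151 + 469) = -2 + 620 = 618)
Q(q, J) = J**2 - 38*q (Q(q, J) = -38*q + J**2 = J**2 - 38*q)
C = -191590 (C = (-318 - 4)*(-54 + 649) = -322*595 = -191590)
(o + Q(D, -6))*C = (618 + ((-6)**2 - 38*22))*(-191590) = (618 + (36 - 836))*(-191590) = (618 - 800)*(-191590) = -182*(-191590) = 34869380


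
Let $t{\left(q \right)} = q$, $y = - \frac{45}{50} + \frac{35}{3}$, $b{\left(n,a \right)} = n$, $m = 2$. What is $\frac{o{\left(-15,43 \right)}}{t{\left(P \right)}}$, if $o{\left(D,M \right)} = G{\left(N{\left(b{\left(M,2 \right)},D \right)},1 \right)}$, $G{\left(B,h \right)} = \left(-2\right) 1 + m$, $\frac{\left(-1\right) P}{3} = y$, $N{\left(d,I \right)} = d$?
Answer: $0$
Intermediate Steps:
$y = \frac{323}{30}$ ($y = \left(-45\right) \frac{1}{50} + 35 \cdot \frac{1}{3} = - \frac{9}{10} + \frac{35}{3} = \frac{323}{30} \approx 10.767$)
$P = - \frac{323}{10}$ ($P = \left(-3\right) \frac{323}{30} = - \frac{323}{10} \approx -32.3$)
$G{\left(B,h \right)} = 0$ ($G{\left(B,h \right)} = \left(-2\right) 1 + 2 = -2 + 2 = 0$)
$o{\left(D,M \right)} = 0$
$\frac{o{\left(-15,43 \right)}}{t{\left(P \right)}} = \frac{0}{- \frac{323}{10}} = 0 \left(- \frac{10}{323}\right) = 0$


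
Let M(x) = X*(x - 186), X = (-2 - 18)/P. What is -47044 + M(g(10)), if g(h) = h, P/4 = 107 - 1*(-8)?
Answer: -1081836/23 ≈ -47036.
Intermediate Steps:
P = 460 (P = 4*(107 - 1*(-8)) = 4*(107 + 8) = 4*115 = 460)
X = -1/23 (X = (-2 - 18)/460 = -20*1/460 = -1/23 ≈ -0.043478)
M(x) = 186/23 - x/23 (M(x) = -(x - 186)/23 = -(-186 + x)/23 = 186/23 - x/23)
-47044 + M(g(10)) = -47044 + (186/23 - 1/23*10) = -47044 + (186/23 - 10/23) = -47044 + 176/23 = -1081836/23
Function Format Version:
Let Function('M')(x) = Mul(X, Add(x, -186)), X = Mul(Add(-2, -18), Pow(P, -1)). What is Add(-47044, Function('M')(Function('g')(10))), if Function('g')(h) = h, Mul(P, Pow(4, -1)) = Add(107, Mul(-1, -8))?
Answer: Rational(-1081836, 23) ≈ -47036.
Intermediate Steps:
P = 460 (P = Mul(4, Add(107, Mul(-1, -8))) = Mul(4, Add(107, 8)) = Mul(4, 115) = 460)
X = Rational(-1, 23) (X = Mul(Add(-2, -18), Pow(460, -1)) = Mul(-20, Rational(1, 460)) = Rational(-1, 23) ≈ -0.043478)
Function('M')(x) = Add(Rational(186, 23), Mul(Rational(-1, 23), x)) (Function('M')(x) = Mul(Rational(-1, 23), Add(x, -186)) = Mul(Rational(-1, 23), Add(-186, x)) = Add(Rational(186, 23), Mul(Rational(-1, 23), x)))
Add(-47044, Function('M')(Function('g')(10))) = Add(-47044, Add(Rational(186, 23), Mul(Rational(-1, 23), 10))) = Add(-47044, Add(Rational(186, 23), Rational(-10, 23))) = Add(-47044, Rational(176, 23)) = Rational(-1081836, 23)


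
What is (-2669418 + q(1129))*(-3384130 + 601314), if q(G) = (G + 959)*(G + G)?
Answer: -5691654605376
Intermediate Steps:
q(G) = 2*G*(959 + G) (q(G) = (959 + G)*(2*G) = 2*G*(959 + G))
(-2669418 + q(1129))*(-3384130 + 601314) = (-2669418 + 2*1129*(959 + 1129))*(-3384130 + 601314) = (-2669418 + 2*1129*2088)*(-2782816) = (-2669418 + 4714704)*(-2782816) = 2045286*(-2782816) = -5691654605376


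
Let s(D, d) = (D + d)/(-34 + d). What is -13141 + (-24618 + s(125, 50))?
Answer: -603969/16 ≈ -37748.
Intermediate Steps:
s(D, d) = (D + d)/(-34 + d)
-13141 + (-24618 + s(125, 50)) = -13141 + (-24618 + (125 + 50)/(-34 + 50)) = -13141 + (-24618 + 175/16) = -13141 - 393713/16 = -603969/16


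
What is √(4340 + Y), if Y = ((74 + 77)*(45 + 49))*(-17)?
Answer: I*√236958 ≈ 486.78*I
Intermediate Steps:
Y = -241298 (Y = (151*94)*(-17) = 14194*(-17) = -241298)
√(4340 + Y) = √(4340 - 241298) = √(-236958) = I*√236958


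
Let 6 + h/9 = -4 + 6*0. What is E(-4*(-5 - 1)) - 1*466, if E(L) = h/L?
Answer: -1879/4 ≈ -469.75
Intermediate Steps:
h = -90 (h = -54 + 9*(-4 + 6*0) = -54 + 9*(-4 + 0) = -54 + 9*(-4) = -54 - 36 = -90)
E(L) = -90/L
E(-4*(-5 - 1)) - 1*466 = -90*(-1/(4*(-5 - 1))) - 1*466 = -90/((-4*(-6))) - 466 = -90/24 - 466 = -90*1/24 - 466 = -15/4 - 466 = -1879/4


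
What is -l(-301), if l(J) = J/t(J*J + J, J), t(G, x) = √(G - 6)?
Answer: 301*√90294/90294 ≈ 1.0017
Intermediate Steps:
t(G, x) = √(-6 + G)
l(J) = J/√(-6 + J + J²) (l(J) = J/(√(-6 + (J*J + J))) = J/(√(-6 + (J² + J))) = J/(√(-6 + (J + J²))) = J/(√(-6 + J + J²)) = J/√(-6 + J + J²))
-l(-301) = -(-301)/√(-6 - 301*(1 - 301)) = -(-301)/√(-6 - 301*(-300)) = -(-301)/√(-6 + 90300) = -(-301)/√90294 = -(-301)*√90294/90294 = 301*√90294/90294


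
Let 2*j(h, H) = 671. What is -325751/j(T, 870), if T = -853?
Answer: -651502/671 ≈ -970.94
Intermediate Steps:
j(h, H) = 671/2 (j(h, H) = (½)*671 = 671/2)
-325751/j(T, 870) = -325751/671/2 = -325751*2/671 = -651502/671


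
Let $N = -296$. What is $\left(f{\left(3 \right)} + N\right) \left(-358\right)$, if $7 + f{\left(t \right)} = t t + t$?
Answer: $104178$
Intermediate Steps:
$f{\left(t \right)} = -7 + t + t^{2}$ ($f{\left(t \right)} = -7 + \left(t t + t\right) = -7 + \left(t^{2} + t\right) = -7 + \left(t + t^{2}\right) = -7 + t + t^{2}$)
$\left(f{\left(3 \right)} + N\right) \left(-358\right) = \left(\left(-7 + 3 + 3^{2}\right) - 296\right) \left(-358\right) = \left(\left(-7 + 3 + 9\right) - 296\right) \left(-358\right) = \left(5 - 296\right) \left(-358\right) = \left(-291\right) \left(-358\right) = 104178$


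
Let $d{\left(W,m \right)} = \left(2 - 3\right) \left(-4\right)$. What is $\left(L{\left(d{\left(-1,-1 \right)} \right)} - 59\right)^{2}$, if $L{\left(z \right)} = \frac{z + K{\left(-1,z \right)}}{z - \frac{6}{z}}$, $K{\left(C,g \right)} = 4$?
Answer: $\frac{77841}{25} \approx 3113.6$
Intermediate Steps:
$d{\left(W,m \right)} = 4$ ($d{\left(W,m \right)} = \left(-1\right) \left(-4\right) = 4$)
$L{\left(z \right)} = \frac{4 + z}{z - \frac{6}{z}}$ ($L{\left(z \right)} = \frac{z + 4}{z - \frac{6}{z}} = \frac{4 + z}{z - \frac{6}{z}}$)
$\left(L{\left(d{\left(-1,-1 \right)} \right)} - 59\right)^{2} = \left(\frac{4 \left(4 + 4\right)}{-6 + 4^{2}} - 59\right)^{2} = \left(4 \frac{1}{-6 + 16} \cdot 8 - 59\right)^{2} = \left(4 \cdot \frac{1}{10} \cdot 8 - 59\right)^{2} = \left(\frac{16}{5} - 59\right)^{2} = \left(- \frac{279}{5}\right)^{2} = \frac{77841}{25}$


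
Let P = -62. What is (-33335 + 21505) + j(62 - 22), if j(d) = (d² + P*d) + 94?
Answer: -12616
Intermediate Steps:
j(d) = 94 + d² - 62*d (j(d) = (d² - 62*d) + 94 = 94 + d² - 62*d)
(-33335 + 21505) + j(62 - 22) = (-33335 + 21505) + (94 + (62 - 22)² - 62*(62 - 22)) = -11830 + (94 + 40² - 62*40) = -11830 + (94 + 1600 - 2480) = -11830 - 786 = -12616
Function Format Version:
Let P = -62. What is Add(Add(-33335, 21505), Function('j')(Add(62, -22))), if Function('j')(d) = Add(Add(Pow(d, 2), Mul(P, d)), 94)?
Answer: -12616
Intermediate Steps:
Function('j')(d) = Add(94, Pow(d, 2), Mul(-62, d)) (Function('j')(d) = Add(Add(Pow(d, 2), Mul(-62, d)), 94) = Add(94, Pow(d, 2), Mul(-62, d)))
Add(Add(-33335, 21505), Function('j')(Add(62, -22))) = Add(Add(-33335, 21505), Add(94, Pow(Add(62, -22), 2), Mul(-62, Add(62, -22)))) = Add(-11830, Add(94, Pow(40, 2), Mul(-62, 40))) = Add(-11830, Add(94, 1600, -2480)) = Add(-11830, -786) = -12616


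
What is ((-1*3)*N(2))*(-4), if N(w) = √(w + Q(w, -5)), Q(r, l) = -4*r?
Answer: 12*I*√6 ≈ 29.394*I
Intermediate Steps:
N(w) = √3*√(-w) (N(w) = √(w - 4*w) = √(-3*w) = √3*√(-w))
((-1*3)*N(2))*(-4) = ((-1*3)*(√3*√(-1*2)))*(-4) = -3*√3*√(-2)*(-4) = -3*√3*I*√2*(-4) = -3*I*√6*(-4) = 12*I*√6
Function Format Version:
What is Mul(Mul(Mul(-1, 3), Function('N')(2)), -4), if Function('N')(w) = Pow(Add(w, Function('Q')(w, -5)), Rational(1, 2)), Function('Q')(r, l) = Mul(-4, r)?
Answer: Mul(12, I, Pow(6, Rational(1, 2))) ≈ Mul(29.394, I)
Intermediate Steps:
Function('N')(w) = Mul(Pow(3, Rational(1, 2)), Pow(Mul(-1, w), Rational(1, 2))) (Function('N')(w) = Pow(Add(w, Mul(-4, w)), Rational(1, 2)) = Pow(Mul(-3, w), Rational(1, 2)) = Mul(Pow(3, Rational(1, 2)), Pow(Mul(-1, w), Rational(1, 2))))
Mul(Mul(Mul(-1, 3), Function('N')(2)), -4) = Mul(Mul(Mul(-1, 3), Mul(Pow(3, Rational(1, 2)), Pow(Mul(-1, 2), Rational(1, 2)))), -4) = Mul(Mul(-3, Mul(Pow(3, Rational(1, 2)), Pow(-2, Rational(1, 2)))), -4) = Mul(Mul(-3, Mul(Pow(3, Rational(1, 2)), Mul(I, Pow(2, Rational(1, 2))))), -4) = Mul(Mul(-3, Mul(I, Pow(6, Rational(1, 2)))), -4) = Mul(Mul(-3, I, Pow(6, Rational(1, 2))), -4) = Mul(12, I, Pow(6, Rational(1, 2)))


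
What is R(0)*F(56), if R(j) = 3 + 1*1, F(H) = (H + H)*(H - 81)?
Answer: -11200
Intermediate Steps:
F(H) = 2*H*(-81 + H) (F(H) = (2*H)*(-81 + H) = 2*H*(-81 + H))
R(j) = 4 (R(j) = 3 + 1 = 4)
R(0)*F(56) = 4*(2*56*(-81 + 56)) = 4*(2*56*(-25)) = 4*(-2800) = -11200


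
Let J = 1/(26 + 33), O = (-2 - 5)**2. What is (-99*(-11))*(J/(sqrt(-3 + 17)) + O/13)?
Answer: 53361/13 + 1089*sqrt(14)/826 ≈ 4109.6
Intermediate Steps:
O = 49 (O = (-7)**2 = 49)
J = 1/59 ≈ 0.016949
(-99*(-11))*(J/(sqrt(-3 + 17)) + O/13) = (-99*(-11))*(1/(59*(sqrt(-3 + 17))) + 49/13) = 1089*(1/(59*(sqrt(14))) + 49*(1/13)) = 1089*((sqrt(14)/14)/59 + 49/13) = 1089*(sqrt(14)/826 + 49/13) = 1089*(49/13 + sqrt(14)/826) = 53361/13 + 1089*sqrt(14)/826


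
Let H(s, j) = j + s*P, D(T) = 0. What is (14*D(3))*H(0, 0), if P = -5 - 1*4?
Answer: 0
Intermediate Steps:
P = -9 (P = -5 - 4 = -9)
H(s, j) = j - 9*s (H(s, j) = j + s*(-9) = j - 9*s)
(14*D(3))*H(0, 0) = (14*0)*(0 - 9*0) = 0*(0 + 0) = 0*0 = 0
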